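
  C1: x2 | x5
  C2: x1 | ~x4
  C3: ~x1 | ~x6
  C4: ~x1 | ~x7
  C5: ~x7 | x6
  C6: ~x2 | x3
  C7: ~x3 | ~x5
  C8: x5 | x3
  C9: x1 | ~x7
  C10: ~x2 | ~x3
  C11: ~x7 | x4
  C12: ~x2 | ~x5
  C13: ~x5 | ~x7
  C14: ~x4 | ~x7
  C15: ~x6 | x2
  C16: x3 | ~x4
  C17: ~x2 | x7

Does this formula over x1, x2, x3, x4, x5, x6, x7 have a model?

Case x2 = 0:
(x5) alone gives x5 = 1.
(~x3) alone gives x3 = 0.
(~x7) alone gives x7 = 0.
(~x6) alone gives x6 = 0.
(~x4) alone gives x4 = 0.
Every clause is now satisfied; x1 is unconstrained.
A satisfying assignment: x1: 1, x2: 0, x3: 0, x4: 0, x5: 1, x6: 0, x7: 0.

Yes, satisfiable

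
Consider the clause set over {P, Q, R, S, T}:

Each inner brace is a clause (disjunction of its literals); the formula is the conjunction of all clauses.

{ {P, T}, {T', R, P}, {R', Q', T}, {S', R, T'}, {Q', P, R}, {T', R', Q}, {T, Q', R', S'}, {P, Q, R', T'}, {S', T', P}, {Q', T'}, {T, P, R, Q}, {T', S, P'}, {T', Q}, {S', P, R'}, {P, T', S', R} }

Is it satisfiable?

Branch on P: set P = 1.
Branch on Q: set Q = 0.
(T') alone gives T = 0.
All clauses hold; R, S can take either value.
A satisfying assignment: P ↦ 1,  Q ↦ 0,  R ↦ 0,  S ↦ 1,  T ↦ 0.

Yes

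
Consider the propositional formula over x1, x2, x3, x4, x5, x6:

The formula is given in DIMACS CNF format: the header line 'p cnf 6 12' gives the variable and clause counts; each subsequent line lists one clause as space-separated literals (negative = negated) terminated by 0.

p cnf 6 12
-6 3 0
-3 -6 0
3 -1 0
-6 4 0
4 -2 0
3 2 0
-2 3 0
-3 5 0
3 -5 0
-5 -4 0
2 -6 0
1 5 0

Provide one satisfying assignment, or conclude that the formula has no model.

x1=True,  x2=False,  x3=True,  x4=False,  x5=True,  x6=False

Branch on x6: set x6 = False.
Branch on x3: set x3 = True.
Unit clause (x5) forces x5 = True.
Unit clause (¬x4) forces x4 = False.
Unit clause (¬x2) forces x2 = False.
Every clause is now satisfied; x1 is unconstrained.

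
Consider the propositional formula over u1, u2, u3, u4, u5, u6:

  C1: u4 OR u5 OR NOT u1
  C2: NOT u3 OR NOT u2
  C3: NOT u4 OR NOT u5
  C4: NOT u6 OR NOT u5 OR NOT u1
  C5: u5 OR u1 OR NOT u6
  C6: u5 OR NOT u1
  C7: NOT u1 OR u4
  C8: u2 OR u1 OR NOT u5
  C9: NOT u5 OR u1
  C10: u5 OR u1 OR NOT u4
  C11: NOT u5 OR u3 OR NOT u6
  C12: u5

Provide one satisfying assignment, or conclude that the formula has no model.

UNSATISFIABLE

(u5) alone gives u5 = true.
(NOT u4) alone gives u4 = false.
(NOT u1) alone gives u1 = false.
But (u1) is also a unit clause — contradiction.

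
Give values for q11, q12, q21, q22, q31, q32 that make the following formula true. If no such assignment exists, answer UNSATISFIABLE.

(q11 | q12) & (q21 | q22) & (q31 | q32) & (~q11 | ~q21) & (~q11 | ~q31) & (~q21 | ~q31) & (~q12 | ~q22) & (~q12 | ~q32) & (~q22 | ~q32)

Try q11 = 1.
Unit clause (~q21) forces q21 = 0.
Unit clause (q22) forces q22 = 1.
Unit clause (~q31) forces q31 = 0.
Unit clause (q32) forces q32 = 1.
That conflicts with the unit clause (~q32).
That branch fails; take q11 = 0 instead.
Unit clause (q12) forces q12 = 1.
Unit clause (~q22) forces q22 = 0.
Unit clause (q21) forces q21 = 1.
Unit clause (~q31) forces q31 = 0.
Unit clause (q32) forces q32 = 1.
That conflicts with the unit clause (~q32).
Either choice for q11 ends in contradiction.

UNSATISFIABLE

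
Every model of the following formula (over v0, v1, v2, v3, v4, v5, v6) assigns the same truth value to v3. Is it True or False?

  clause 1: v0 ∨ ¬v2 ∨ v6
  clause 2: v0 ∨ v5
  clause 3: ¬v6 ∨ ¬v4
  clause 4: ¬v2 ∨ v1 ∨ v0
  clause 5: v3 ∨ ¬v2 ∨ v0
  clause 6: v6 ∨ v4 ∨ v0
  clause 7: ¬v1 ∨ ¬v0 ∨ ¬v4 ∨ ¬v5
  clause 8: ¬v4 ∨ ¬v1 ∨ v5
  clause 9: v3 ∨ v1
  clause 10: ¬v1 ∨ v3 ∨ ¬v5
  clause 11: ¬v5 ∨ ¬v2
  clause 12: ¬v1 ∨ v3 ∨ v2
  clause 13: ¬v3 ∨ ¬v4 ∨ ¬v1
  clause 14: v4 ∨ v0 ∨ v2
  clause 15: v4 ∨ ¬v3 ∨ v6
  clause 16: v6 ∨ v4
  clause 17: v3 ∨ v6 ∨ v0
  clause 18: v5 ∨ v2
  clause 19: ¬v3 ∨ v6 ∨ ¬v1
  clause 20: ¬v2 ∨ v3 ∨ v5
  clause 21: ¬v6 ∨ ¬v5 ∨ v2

Suppose v3 = False.
Unit clause (v1) forces v1 = True.
Unit clause (¬v5) forces v5 = False.
Unit clause (v0) forces v0 = True.
Unit clause (¬v4) forces v4 = False.
Unit clause (v2) forces v2 = True.
That conflicts with the unit clause (¬v2).
So every satisfying assignment has v3 = True.

True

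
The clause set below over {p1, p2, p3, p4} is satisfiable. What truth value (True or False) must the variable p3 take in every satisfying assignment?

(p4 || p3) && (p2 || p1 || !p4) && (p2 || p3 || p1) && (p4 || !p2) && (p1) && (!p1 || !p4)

Suppose p3 = false.
The clause (p4) is unit, so p4 = true.
The clause (p1) is unit, so p1 = true.
But (!p1) is also a unit clause — contradiction.
So every satisfying assignment has p3 = True.

True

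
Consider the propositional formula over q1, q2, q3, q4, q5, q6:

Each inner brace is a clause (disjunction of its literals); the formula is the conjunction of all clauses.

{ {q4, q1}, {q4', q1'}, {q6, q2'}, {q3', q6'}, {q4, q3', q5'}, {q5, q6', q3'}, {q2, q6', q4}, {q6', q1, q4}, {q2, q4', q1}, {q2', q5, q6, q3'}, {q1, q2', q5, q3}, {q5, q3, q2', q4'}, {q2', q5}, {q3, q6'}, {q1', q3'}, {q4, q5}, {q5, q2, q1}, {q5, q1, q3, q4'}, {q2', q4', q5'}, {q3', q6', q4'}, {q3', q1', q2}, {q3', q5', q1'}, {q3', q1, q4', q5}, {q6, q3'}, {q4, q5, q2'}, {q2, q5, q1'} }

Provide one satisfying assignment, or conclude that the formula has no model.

q1=1,  q2=0,  q3=0,  q4=0,  q5=1,  q6=0

Case q4 = 0:
From the singleton clause (q1), q1 = 1.
From the singleton clause (q3'), q3 = 0.
From the singleton clause (q6'), q6 = 0.
From the singleton clause (q2'), q2 = 0.
From the singleton clause (q5), q5 = 1.
Every clause now holds.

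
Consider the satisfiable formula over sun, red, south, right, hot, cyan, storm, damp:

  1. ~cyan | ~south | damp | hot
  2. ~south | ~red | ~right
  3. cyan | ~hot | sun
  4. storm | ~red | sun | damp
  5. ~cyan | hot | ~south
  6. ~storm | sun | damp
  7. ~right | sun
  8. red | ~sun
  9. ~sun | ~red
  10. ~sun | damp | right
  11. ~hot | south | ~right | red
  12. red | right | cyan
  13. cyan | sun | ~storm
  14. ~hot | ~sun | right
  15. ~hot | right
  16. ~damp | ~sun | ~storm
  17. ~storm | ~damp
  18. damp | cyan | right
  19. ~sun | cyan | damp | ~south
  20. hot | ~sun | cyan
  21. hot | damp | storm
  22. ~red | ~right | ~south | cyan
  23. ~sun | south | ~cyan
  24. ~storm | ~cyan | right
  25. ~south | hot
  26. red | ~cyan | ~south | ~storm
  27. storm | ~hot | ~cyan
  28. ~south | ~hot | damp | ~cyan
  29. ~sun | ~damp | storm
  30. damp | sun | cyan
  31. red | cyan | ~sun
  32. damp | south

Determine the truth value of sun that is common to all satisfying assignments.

Suppose sun = 1.
From the singleton clause (red), red = 1.
But (~red) is also a unit clause — contradiction.
So every satisfying assignment has sun = False.

False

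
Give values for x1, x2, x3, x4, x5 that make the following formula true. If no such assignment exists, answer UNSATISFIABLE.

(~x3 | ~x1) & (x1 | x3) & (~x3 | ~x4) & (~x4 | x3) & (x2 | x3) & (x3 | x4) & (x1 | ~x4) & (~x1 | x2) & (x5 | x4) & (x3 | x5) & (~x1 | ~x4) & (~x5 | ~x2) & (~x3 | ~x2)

Branch on x3: set x3 = 1.
Unit clause (~x1) forces x1 = 0.
Unit clause (~x4) forces x4 = 0.
Unit clause (x5) forces x5 = 1.
Unit clause (~x2) forces x2 = 0.
All clauses are satisfied.

x1 ↦ 0; x2 ↦ 0; x3 ↦ 1; x4 ↦ 0; x5 ↦ 1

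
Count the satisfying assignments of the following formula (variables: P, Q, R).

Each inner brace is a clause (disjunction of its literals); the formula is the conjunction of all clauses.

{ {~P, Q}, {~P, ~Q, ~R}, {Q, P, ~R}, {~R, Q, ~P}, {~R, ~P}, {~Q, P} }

2

There are 2^3 = 8 truth assignments over (P, Q, R).
Check each against the 6 clauses (columns in the order P, Q, R):
  F F F  ✓ satisfies all
  F F T  ✗ fails (Q | P | ~R)
  F T F  ✗ fails (~Q | P)
  F T T  ✗ fails (~Q | P)
  T F F  ✗ fails (~P | Q)
  T F T  ✗ fails (~P | Q)
  T T F  ✓ satisfies all
  T T T  ✗ fails (~P | ~Q | ~R)
2 of the 8 rows are models.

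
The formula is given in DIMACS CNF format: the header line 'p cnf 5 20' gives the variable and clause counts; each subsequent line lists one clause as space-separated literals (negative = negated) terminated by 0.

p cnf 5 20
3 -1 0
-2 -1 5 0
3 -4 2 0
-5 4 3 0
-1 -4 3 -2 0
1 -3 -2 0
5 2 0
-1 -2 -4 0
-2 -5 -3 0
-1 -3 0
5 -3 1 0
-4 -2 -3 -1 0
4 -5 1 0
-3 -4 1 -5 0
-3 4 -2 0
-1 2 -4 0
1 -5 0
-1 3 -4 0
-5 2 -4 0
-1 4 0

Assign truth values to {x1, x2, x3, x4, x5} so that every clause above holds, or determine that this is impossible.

Suppose x3 = False.
Unit clause (¬x1) forces x1 = False.
Unit clause (¬x5) forces x5 = False.
Unit clause (x2) forces x2 = True.
All clauses hold; x4 can take either value.

x1 ↦ False,  x2 ↦ True,  x3 ↦ False,  x4 ↦ True,  x5 ↦ False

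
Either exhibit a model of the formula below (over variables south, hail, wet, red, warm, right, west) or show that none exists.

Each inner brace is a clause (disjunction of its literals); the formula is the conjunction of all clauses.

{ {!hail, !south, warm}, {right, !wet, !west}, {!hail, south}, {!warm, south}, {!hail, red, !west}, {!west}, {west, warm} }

south ↦ true; hail ↦ false; wet ↦ false; red ↦ false; warm ↦ true; right ↦ false; west ↦ false

(!west) alone gives west = false.
(warm) alone gives warm = true.
(south) alone gives south = true.
Every clause is now satisfied; hail, wet, red, right are unconstrained.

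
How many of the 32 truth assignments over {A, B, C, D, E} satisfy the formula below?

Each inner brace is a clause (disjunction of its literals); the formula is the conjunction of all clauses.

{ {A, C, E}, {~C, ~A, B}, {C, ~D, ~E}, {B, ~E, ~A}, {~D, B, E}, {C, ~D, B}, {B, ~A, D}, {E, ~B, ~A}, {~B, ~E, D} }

8

There are 2^5 = 32 truth assignments over (A, B, C, D, E).
Split on C. With C = 1, the clauses containing C are satisfied and ~C drops from the rest; 7 of the 2^4 = 16 assignments to the other variables satisfy what remains.
With C = 0, by the same count on the reduced clause set, 1 assignment works.
(One model: A=F, B=F, C=F, D=F, E=T.)
Total: 7 + 1 = 8.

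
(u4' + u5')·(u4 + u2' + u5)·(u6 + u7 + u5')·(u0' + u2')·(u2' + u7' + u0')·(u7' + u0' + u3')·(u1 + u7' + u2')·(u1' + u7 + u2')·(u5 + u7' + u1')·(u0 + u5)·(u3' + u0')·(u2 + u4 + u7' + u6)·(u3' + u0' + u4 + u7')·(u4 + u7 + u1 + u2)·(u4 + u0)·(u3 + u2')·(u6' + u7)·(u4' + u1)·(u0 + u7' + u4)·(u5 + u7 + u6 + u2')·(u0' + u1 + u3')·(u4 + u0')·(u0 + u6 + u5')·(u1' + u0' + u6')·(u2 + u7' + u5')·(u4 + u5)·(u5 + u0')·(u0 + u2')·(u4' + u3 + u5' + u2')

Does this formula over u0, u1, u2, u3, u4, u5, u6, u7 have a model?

No

Suppose u4 = 0.
The clause (u0) is unit, so u0 = 1.
Now (u0') is unsatisfied and unit — conflict.
Backtrack on u4: now try u4 = 1.
The clause (u5') is unit, so u5 = 0.
The clause (u0) is unit, so u0 = 1.
Now (u0') is unsatisfied and unit — conflict.
Both values of u4 lead to a conflict.
No assignment satisfies every clause.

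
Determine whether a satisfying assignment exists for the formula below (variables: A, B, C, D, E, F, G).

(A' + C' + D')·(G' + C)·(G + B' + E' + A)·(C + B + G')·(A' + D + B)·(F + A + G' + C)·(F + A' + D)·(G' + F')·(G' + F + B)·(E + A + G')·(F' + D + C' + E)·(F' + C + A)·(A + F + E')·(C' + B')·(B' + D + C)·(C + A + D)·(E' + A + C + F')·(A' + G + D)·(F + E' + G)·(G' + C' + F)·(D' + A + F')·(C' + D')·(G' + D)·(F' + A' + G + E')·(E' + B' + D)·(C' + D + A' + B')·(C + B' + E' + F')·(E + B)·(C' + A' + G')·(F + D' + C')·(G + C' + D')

Yes, satisfiable

Try G = 0.
Try C = 0.
Try F = 1.
Unit clause (A) forces A = 1.
Unit clause (D) forces D = 1.
Unit clause (E') forces E = 0.
Unit clause (B) forces B = 1.
Every clause now holds.
A satisfying assignment: A=1; B=1; C=0; D=1; E=0; F=1; G=0.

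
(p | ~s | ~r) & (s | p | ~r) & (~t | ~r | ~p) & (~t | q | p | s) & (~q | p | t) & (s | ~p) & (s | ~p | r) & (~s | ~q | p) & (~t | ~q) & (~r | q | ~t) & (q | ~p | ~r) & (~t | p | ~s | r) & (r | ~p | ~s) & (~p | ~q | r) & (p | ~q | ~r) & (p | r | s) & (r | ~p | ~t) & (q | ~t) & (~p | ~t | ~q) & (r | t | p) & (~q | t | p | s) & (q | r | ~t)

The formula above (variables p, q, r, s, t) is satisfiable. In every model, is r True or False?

True

Suppose r = 0.
Suppose s = 1.
Unit clause (~p) forces p = 0.
Unit clause (~q) forces q = 0.
Unit clause (~t) forces t = 0.
That conflicts with the unit clause (t).
So s must be the other value — set s = 0.
Unit clause (~p) forces p = 0.
That conflicts with the unit clause (p).
Both values of s lead to a conflict.
So every satisfying assignment has r = True.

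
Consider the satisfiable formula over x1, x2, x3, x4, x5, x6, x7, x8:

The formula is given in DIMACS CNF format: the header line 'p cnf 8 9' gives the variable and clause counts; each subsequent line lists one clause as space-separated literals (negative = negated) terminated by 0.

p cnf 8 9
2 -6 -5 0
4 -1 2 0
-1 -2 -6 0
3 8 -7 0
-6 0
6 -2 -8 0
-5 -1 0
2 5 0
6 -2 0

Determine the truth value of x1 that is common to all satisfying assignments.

Suppose x1 = True.
The clause (¬x6) is unit, so x6 = False.
The clause (¬x5) is unit, so x5 = False.
The clause (x2) is unit, so x2 = True.
But (¬x2) is also a unit clause — contradiction.
So every satisfying assignment has x1 = False.

False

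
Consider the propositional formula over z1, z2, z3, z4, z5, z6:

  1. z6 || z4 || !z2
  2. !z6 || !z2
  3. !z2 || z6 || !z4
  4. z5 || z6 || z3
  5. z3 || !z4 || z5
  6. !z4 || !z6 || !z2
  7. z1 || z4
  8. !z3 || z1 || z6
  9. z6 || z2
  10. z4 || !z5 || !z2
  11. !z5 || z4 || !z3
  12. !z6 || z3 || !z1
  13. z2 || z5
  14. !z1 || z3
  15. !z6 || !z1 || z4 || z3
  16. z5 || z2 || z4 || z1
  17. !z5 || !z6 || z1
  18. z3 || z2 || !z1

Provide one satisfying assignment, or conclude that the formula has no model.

Branch on z6: set z6 = true.
(!z2) alone gives z2 = false.
(z5) alone gives z5 = true.
(z1) alone gives z1 = true.
(z3) alone gives z3 = true.
(z4) alone gives z4 = true.
This assignment satisfies each clause.

z1 ↦ true, z2 ↦ false, z3 ↦ true, z4 ↦ true, z5 ↦ true, z6 ↦ true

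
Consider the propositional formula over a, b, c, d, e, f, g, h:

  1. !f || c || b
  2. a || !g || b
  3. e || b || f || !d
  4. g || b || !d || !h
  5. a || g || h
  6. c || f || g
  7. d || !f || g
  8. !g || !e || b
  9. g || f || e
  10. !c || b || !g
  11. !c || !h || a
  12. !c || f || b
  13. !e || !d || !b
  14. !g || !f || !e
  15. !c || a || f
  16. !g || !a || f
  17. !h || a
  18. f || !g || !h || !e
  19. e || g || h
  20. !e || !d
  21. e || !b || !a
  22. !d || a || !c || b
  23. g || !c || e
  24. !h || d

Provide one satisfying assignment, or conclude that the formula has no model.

a ↦ false,  b ↦ true,  c ↦ false,  d ↦ true,  e ↦ false,  f ↦ true,  g ↦ true,  h ↦ false

Suppose h = false.
Suppose a = false.
(g) alone gives g = true.
(b) alone gives b = true.
Suppose e = false.
Suppose c = false.
No clause remains; d, f are free.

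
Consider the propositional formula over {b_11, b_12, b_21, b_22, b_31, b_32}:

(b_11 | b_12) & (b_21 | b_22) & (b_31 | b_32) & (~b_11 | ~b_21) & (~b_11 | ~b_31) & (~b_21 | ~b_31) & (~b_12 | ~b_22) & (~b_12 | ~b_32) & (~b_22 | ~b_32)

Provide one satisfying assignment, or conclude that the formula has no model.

Try b_11 = 1.
Unit clause (~b_21) forces b_21 = 0.
Unit clause (b_22) forces b_22 = 1.
Unit clause (~b_31) forces b_31 = 0.
Unit clause (b_32) forces b_32 = 1.
That conflicts with the unit clause (~b_32).
So b_11 must be the other value — set b_11 = 0.
Unit clause (b_12) forces b_12 = 1.
Unit clause (~b_22) forces b_22 = 0.
Unit clause (b_21) forces b_21 = 1.
Unit clause (~b_31) forces b_31 = 0.
Unit clause (b_32) forces b_32 = 1.
That conflicts with the unit clause (~b_32).
Both values of b_11 lead to a conflict.

UNSATISFIABLE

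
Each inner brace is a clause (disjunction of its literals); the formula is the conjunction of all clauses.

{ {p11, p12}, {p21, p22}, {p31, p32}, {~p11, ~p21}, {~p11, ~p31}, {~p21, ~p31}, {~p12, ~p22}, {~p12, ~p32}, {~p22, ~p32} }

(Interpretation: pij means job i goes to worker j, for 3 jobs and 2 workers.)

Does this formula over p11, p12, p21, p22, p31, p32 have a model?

Try p11 = 1.
Unit clause (~p21) forces p21 = 0.
Unit clause (p22) forces p22 = 1.
Unit clause (~p31) forces p31 = 0.
Unit clause (p32) forces p32 = 1.
But (~p32) is also a unit clause — contradiction.
Undo p11 and try p11 = 0.
Unit clause (p12) forces p12 = 1.
Unit clause (~p22) forces p22 = 0.
Unit clause (p21) forces p21 = 1.
Unit clause (~p31) forces p31 = 0.
Unit clause (p32) forces p32 = 1.
But (~p32) is also a unit clause — contradiction.
Neither p11 = 1 nor p11 = 0 works.
No assignment satisfies every clause.

No, unsatisfiable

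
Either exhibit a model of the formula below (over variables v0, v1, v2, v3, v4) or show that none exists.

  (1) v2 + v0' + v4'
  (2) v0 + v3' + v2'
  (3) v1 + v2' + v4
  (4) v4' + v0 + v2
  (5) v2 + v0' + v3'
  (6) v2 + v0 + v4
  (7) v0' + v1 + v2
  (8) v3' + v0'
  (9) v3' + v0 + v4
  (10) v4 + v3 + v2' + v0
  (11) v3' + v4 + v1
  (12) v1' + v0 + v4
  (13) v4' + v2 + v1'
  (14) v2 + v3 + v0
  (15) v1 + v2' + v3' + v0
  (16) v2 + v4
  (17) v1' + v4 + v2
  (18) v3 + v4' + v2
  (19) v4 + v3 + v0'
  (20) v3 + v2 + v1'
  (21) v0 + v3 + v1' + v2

v0: 1,  v1: 1,  v2: 1,  v3: 0,  v4: 1

Case v3 = 0:
Case v2 = 1:
Case v1 = 1:
Case v4 = 1:
No clause remains; v0 is free.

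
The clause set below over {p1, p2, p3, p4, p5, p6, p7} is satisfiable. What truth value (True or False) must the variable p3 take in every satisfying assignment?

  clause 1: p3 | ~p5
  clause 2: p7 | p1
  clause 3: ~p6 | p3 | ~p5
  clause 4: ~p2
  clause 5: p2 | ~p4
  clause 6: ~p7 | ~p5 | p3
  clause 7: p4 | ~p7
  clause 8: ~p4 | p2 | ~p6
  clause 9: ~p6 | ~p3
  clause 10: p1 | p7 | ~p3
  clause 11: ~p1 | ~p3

False

Suppose p3 = 1.
(~p2) alone gives p2 = 0.
(~p4) alone gives p4 = 0.
(~p7) alone gives p7 = 0.
(p1) alone gives p1 = 1.
But (~p1) is also a unit clause — contradiction.
So every satisfying assignment has p3 = False.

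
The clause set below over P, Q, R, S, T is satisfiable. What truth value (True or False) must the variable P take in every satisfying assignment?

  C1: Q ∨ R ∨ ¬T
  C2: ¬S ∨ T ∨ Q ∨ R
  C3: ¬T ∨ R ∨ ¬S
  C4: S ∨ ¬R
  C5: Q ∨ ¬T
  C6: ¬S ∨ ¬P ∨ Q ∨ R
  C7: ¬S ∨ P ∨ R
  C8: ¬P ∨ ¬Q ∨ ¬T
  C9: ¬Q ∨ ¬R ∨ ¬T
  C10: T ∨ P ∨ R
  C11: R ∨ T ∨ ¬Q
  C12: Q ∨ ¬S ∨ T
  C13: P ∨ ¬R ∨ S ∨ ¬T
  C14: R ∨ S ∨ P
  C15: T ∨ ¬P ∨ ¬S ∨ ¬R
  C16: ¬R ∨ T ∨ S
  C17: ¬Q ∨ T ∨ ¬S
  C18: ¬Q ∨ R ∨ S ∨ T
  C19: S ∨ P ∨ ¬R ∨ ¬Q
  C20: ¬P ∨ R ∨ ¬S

True

Suppose P = False.
Branch on S: set S = True.
(R) alone gives R = True.
Branch on Q: set Q = True.
(¬T) alone gives T = False.
That conflicts with the unit clause (T).
Undo Q and try Q = False.
(¬T) alone gives T = False.
That conflicts with the unit clause (T).
Either choice for Q ends in contradiction.
Undo S and try S = False.
(¬R) alone gives R = False.
That conflicts with the unit clause (R).
Either choice for S ends in contradiction.
So every satisfying assignment has P = True.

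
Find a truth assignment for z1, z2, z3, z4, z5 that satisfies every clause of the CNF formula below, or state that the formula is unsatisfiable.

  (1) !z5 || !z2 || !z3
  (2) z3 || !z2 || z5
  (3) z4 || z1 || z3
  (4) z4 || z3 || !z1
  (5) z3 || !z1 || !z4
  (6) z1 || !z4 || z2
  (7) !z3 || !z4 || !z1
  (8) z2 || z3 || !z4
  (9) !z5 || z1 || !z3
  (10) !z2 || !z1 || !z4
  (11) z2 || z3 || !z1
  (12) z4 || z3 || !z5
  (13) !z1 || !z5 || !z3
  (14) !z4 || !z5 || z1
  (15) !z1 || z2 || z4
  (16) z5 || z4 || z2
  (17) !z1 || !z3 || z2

Suppose z5 = false.
Suppose z3 = true.
Suppose z4 = false.
(z2) alone gives z2 = true.
All clauses hold; z1 can take either value.

z1=false; z2=true; z3=true; z4=false; z5=false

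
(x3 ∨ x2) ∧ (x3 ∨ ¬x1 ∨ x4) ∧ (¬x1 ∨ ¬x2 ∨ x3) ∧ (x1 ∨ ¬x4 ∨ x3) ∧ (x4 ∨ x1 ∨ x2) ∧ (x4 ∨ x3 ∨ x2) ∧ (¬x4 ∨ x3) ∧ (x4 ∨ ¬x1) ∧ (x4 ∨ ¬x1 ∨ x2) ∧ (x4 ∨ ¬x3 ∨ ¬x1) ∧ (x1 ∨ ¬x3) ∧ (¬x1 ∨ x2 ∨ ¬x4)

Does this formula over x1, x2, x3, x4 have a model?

Yes

Branch on x3: set x3 = False.
Unit clause (x2) forces x2 = True.
Unit clause (¬x1) forces x1 = False.
Unit clause (¬x4) forces x4 = False.
This assignment satisfies each clause.
A satisfying assignment: x1=False, x2=True, x3=False, x4=False.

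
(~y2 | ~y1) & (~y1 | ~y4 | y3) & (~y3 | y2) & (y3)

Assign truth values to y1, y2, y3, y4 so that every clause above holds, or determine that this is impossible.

y1 ↦ 0, y2 ↦ 1, y3 ↦ 1, y4 ↦ 0

Unit clause (y3) forces y3 = 1.
Unit clause (y2) forces y2 = 1.
Unit clause (~y1) forces y1 = 0.
All clauses hold; y4 can take either value.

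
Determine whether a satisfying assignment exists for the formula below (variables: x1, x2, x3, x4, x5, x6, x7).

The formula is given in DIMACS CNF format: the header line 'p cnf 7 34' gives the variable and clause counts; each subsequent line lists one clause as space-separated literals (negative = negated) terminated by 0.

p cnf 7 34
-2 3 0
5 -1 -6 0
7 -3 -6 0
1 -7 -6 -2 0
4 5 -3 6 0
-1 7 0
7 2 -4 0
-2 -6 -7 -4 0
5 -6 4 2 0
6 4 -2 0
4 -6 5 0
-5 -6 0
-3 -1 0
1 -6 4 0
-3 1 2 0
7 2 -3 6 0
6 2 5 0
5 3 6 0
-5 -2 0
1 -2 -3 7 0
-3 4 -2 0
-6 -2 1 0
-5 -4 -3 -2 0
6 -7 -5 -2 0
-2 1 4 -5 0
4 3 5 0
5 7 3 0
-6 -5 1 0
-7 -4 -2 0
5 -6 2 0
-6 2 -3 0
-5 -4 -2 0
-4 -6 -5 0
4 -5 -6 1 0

Yes, satisfiable

Branch on x2: set x2 = False.
Branch on x1: set x1 = False.
From the singleton clause (¬x3), x3 = False.
Branch on x7: set x7 = True.
Branch on x5: set x5 = True.
From the singleton clause (¬x6), x6 = False.
All clauses hold; x4 can take either value.
A satisfying assignment: x1: False; x2: False; x3: False; x4: True; x5: True; x6: False; x7: True.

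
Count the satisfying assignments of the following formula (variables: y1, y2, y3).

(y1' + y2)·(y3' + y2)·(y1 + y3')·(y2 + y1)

There are 2^3 = 8 truth assignments over (y1, y2, y3).
Split on y2. With y2 = 1, the clauses containing y2 are satisfied and y2' drops from the rest; 3 of the 2^2 = 4 assignments to the other variables satisfy what remains.
With y2 = 0, by the same count on the reduced clause set, 0 assignments work.
Total: 3 + 0 = 3.

3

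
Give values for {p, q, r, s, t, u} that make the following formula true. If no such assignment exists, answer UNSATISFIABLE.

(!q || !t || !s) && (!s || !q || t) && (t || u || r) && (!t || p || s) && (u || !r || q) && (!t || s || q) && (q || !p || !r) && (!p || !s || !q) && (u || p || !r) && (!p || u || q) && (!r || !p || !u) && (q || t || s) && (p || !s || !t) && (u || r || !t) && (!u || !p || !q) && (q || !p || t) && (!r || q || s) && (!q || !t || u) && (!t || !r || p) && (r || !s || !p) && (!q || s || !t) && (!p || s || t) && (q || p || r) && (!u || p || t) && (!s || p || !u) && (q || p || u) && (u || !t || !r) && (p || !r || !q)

UNSATISFIABLE

Try q = false.
Try u = true.
Try t = false.
From the singleton clause (s), s = true.
From the singleton clause (!p), p = false.
That conflicts with the unit clause (p).
Backtrack on t: now try t = true.
From the singleton clause (s), s = true.
From the singleton clause (p), p = true.
From the singleton clause (!r), r = false.
That conflicts with the unit clause (r).
Both values of t lead to a conflict.
Backtrack on u: now try u = false.
From the singleton clause (!r), r = false.
From the singleton clause (t), t = true.
That conflicts with the unit clause (!t).
Both values of u lead to a conflict.
Backtrack on q: now try q = true.
Try t = false.
From the singleton clause (!s), s = false.
From the singleton clause (!p), p = false.
From the singleton clause (!u), u = false.
From the singleton clause (r), r = true.
That conflicts with the unit clause (!r).
Backtrack on t: now try t = true.
From the singleton clause (!s), s = false.
That conflicts with the unit clause (s).
Both values of t lead to a conflict.
Both values of q lead to a conflict.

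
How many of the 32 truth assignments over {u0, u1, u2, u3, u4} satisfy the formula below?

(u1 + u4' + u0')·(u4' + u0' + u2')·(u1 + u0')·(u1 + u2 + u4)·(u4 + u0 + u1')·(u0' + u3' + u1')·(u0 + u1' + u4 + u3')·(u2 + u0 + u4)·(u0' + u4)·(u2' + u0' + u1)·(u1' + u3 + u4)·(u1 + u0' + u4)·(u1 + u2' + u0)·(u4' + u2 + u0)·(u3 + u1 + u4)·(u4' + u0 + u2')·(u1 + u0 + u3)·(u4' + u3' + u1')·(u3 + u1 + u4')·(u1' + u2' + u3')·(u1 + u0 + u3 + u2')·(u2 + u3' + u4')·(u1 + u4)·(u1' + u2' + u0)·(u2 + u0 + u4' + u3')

1

There are 2^5 = 32 truth assignments over (u0, u1, u2, u3, u4).
Split on u1. With u1 = 1, the clauses containing u1 are satisfied and u1' drops from the rest; 1 of the 2^4 = 16 assignments to the other variables satisfy what remains.
With u1 = 0, by the same count on the reduced clause set, 0 assignments work.
Total: 1 + 0 = 1.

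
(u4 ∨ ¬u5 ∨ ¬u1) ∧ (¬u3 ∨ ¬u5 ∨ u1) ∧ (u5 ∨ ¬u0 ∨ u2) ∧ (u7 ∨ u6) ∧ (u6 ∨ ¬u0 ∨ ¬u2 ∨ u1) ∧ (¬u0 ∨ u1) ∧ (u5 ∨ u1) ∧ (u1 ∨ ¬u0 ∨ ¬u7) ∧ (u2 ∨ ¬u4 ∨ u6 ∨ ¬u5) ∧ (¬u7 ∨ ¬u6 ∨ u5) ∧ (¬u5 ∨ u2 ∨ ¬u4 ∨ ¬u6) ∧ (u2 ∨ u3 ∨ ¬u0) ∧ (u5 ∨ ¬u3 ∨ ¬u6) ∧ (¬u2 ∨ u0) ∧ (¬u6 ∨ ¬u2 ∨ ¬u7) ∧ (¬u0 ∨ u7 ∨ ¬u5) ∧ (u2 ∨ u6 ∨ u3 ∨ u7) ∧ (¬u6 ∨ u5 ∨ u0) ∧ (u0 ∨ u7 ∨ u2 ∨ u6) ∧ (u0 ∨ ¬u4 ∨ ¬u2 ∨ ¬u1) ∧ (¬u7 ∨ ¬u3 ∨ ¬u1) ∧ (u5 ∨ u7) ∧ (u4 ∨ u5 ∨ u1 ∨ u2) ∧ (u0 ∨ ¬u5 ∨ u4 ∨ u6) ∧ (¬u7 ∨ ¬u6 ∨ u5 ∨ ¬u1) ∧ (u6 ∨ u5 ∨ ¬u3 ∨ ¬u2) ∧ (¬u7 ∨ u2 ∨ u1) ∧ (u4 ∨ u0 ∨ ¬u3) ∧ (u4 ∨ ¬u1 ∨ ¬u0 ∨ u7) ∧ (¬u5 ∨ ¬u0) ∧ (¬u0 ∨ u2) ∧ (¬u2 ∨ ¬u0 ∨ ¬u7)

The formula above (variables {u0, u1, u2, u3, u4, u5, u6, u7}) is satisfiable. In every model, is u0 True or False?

False

Suppose u0 = True.
From the singleton clause (u1), u1 = True.
From the singleton clause (¬u5), u5 = False.
From the singleton clause (u2), u2 = True.
From the singleton clause (u7), u7 = True.
But (¬u7) is also a unit clause — contradiction.
So every satisfying assignment has u0 = False.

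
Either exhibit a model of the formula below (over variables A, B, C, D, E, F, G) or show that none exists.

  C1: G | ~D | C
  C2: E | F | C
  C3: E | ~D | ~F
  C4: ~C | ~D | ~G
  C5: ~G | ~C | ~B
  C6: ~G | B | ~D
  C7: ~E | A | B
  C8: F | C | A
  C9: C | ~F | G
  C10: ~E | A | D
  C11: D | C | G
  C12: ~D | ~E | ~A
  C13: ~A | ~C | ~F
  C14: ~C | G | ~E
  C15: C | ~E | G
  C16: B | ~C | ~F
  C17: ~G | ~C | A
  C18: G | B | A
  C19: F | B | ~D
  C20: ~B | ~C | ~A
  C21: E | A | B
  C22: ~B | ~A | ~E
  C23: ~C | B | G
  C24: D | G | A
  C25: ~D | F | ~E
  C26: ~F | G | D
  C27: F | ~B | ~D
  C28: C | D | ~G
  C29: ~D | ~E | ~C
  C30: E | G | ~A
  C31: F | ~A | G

Suppose G = 1.
Suppose C = 1.
(~D) alone gives D = 0.
(~B) alone gives B = 0.
(~F) alone gives F = 0.
(A) alone gives A = 1.
No clause remains; E is free.

A: 1,  B: 0,  C: 1,  D: 0,  E: 1,  F: 0,  G: 1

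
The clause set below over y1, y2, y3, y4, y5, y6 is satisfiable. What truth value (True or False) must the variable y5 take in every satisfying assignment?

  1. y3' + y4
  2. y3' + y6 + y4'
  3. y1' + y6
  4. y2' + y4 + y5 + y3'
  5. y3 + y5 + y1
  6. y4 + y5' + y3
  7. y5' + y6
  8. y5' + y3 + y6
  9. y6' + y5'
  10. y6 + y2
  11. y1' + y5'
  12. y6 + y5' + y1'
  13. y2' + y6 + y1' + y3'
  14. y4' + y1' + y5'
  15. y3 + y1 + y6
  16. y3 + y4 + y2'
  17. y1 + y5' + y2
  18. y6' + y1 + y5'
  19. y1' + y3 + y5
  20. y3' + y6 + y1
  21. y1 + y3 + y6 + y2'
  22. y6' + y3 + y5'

False

Suppose y5 = 1.
The clause (y6) is unit, so y6 = 1.
That conflicts with the unit clause (y6').
So every satisfying assignment has y5 = False.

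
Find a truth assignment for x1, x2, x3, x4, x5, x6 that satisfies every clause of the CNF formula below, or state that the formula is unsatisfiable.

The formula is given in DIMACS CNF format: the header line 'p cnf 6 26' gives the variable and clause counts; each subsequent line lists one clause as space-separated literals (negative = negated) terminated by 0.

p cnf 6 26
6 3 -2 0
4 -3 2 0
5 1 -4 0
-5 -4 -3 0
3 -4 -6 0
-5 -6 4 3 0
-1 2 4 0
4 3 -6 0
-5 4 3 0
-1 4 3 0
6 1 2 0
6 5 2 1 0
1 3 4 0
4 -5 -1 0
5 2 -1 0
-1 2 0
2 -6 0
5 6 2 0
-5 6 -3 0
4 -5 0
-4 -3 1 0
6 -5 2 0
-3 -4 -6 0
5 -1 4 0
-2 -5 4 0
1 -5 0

x1: True,  x2: True,  x3: True,  x4: True,  x5: False,  x6: False

Try x1 = True.
(x2) alone gives x2 = True.
Try x6 = False.
(x3) alone gives x3 = True.
(¬x5) alone gives x5 = False.
(x4) alone gives x4 = True.
All clauses are satisfied.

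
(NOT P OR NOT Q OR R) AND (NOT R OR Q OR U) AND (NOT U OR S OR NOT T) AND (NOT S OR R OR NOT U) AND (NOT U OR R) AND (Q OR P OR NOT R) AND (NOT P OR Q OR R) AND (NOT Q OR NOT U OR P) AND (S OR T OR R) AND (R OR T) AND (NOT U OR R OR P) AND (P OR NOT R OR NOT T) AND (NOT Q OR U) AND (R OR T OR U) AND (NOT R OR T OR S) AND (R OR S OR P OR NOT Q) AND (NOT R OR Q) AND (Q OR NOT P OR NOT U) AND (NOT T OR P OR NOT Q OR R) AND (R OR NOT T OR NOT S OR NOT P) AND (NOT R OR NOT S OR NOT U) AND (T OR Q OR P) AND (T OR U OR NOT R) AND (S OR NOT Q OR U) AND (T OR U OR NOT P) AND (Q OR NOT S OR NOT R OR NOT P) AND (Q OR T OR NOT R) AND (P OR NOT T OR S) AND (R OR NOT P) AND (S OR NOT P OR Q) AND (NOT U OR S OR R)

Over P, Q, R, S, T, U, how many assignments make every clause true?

There are 2^6 = 64 truth assignments over (P, Q, R, S, T, U).
Split on P. With P = true, the clauses containing P are satisfied and NOT P drops from the rest; 0 of the 2^5 = 32 assignments to the other variables satisfy what remains.
With P = false, by the same count on the reduced clause set, 1 assignment works.
(One model: P=F, Q=F, R=F, S=T, T=T, U=F.)
Total: 0 + 1 = 1.

1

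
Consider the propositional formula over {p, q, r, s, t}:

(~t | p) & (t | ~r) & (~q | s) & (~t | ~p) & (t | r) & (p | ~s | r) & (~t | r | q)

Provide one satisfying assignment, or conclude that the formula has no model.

UNSATISFIABLE

Suppose t = 0.
(~r) alone gives r = 0.
Now (r) is unsatisfied and unit — conflict.
That branch fails; take t = 1 instead.
(p) alone gives p = 1.
Now (~p) is unsatisfied and unit — conflict.
Both values of t lead to a conflict.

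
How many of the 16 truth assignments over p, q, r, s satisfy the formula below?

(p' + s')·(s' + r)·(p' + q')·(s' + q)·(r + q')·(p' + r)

There are 2^4 = 16 truth assignments over (p, q, r, s).
Split on p. With p = 1, the clauses containing p are satisfied and p' drops from the rest; 1 of the 2^3 = 8 assignments to the other variables satisfy what remains.
With p = 0, by the same count on the reduced clause set, 4 assignments work.
(One model: p=F, q=F, r=F, s=F.)
Total: 1 + 4 = 5.

5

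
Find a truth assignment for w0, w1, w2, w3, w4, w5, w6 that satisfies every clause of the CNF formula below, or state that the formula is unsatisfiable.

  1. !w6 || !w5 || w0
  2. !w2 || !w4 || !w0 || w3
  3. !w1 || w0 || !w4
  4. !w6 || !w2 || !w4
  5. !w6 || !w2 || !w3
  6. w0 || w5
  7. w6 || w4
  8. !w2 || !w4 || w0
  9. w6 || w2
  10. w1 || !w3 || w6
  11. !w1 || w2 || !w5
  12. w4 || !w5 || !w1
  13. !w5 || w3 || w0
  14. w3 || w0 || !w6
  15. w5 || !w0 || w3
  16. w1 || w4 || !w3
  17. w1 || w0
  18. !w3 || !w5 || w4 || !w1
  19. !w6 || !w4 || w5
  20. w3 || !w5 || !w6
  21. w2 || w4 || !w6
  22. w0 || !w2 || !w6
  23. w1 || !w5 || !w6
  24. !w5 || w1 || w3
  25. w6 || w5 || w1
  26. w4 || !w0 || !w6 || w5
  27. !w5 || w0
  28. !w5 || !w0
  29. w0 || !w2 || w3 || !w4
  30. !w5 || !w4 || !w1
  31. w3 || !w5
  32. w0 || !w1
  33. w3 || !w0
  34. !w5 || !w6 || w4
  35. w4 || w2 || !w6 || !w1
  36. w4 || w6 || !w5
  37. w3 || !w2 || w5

w0 ↦ true, w1 ↦ true, w2 ↦ true, w3 ↦ true, w4 ↦ true, w5 ↦ false, w6 ↦ false

Case w0 = true:
From the singleton clause (!w5), w5 = false.
From the singleton clause (w3), w3 = true.
Case w6 = false:
From the singleton clause (w4), w4 = true.
From the singleton clause (w2), w2 = true.
From the singleton clause (w1), w1 = true.
This assignment satisfies each clause.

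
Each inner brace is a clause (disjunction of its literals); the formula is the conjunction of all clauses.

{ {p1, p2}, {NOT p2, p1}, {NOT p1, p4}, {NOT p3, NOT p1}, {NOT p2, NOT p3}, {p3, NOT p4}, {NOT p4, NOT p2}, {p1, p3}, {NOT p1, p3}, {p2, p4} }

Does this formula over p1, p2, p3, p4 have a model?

No, unsatisfiable

Case p1 = true:
(p4) alone gives p4 = true.
(NOT p3) alone gives p3 = false.
But (p3) is also a unit clause — contradiction.
Backtrack on p1: now try p1 = false.
(p2) alone gives p2 = true.
But (NOT p2) is also a unit clause — contradiction.
Either choice for p1 ends in contradiction.
No assignment satisfies every clause.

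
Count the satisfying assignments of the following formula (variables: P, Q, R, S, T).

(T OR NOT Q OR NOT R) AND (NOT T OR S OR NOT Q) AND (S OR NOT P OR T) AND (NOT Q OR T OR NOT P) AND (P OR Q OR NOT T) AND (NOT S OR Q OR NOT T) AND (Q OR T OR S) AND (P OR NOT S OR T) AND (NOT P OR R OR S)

8

There are 2^5 = 32 truth assignments over (P, Q, R, S, T).
Split on P. With P = true, the clauses containing P are satisfied and NOT P drops from the rest; 5 of the 2^4 = 16 assignments to the other variables satisfy what remains.
With P = false, by the same count on the reduced clause set, 3 assignments work.
(One model: P=F, Q=T, R=F, S=F, T=F.)
Total: 5 + 3 = 8.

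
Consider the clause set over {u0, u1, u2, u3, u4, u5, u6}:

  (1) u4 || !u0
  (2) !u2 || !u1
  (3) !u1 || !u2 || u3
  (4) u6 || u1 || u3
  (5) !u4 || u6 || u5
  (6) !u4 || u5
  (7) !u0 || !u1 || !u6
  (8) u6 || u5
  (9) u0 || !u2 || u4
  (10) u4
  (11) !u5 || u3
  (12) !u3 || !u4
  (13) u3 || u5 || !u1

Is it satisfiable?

No, unsatisfiable

From the singleton clause (u4), u4 = true.
From the singleton clause (u5), u5 = true.
From the singleton clause (u3), u3 = true.
That conflicts with the unit clause (!u3).
No assignment satisfies every clause.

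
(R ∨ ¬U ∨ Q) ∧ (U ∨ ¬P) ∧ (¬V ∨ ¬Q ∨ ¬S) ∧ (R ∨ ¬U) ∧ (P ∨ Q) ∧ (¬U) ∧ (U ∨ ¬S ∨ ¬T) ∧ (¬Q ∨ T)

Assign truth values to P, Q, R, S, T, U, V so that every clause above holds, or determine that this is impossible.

P ↦ False,  Q ↦ True,  R ↦ False,  S ↦ False,  T ↦ True,  U ↦ False,  V ↦ False

From the singleton clause (¬U), U = False.
From the singleton clause (¬P), P = False.
From the singleton clause (Q), Q = True.
From the singleton clause (T), T = True.
From the singleton clause (¬S), S = False.
All clauses hold; R, V can take either value.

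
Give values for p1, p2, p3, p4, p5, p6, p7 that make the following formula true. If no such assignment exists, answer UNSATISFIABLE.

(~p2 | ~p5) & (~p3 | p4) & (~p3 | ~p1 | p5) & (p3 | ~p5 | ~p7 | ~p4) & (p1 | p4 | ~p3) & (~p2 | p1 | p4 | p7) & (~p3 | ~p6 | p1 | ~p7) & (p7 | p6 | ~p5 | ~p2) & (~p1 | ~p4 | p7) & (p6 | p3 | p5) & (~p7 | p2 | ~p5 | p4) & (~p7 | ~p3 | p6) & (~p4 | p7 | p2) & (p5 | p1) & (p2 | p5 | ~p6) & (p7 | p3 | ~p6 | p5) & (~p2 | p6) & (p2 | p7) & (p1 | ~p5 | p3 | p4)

Branch on p2: set p2 = 0.
(p7) alone gives p7 = 1.
Branch on p3: set p3 = 1.
(p4) alone gives p4 = 1.
(p6) alone gives p6 = 1.
(p1) alone gives p1 = 1.
(p5) alone gives p5 = 1.
All clauses are satisfied.

p1=1,  p2=0,  p3=1,  p4=1,  p5=1,  p6=1,  p7=1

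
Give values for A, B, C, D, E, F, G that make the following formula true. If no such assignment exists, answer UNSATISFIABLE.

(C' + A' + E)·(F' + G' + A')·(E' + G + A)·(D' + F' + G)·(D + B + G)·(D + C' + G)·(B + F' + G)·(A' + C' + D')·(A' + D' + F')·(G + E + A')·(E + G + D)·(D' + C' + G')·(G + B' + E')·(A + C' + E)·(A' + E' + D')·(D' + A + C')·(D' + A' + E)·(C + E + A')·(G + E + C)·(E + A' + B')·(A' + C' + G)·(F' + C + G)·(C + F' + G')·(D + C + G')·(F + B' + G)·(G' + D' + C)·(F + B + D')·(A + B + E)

Case C = 1:
Case A = 0:
Unit clause (E) forces E = 1.
Unit clause (G) forces G = 1.
Unit clause (D') forces D = 0.
No clause remains; B, F are free.

A: 0, B: 1, C: 1, D: 0, E: 1, F: 0, G: 1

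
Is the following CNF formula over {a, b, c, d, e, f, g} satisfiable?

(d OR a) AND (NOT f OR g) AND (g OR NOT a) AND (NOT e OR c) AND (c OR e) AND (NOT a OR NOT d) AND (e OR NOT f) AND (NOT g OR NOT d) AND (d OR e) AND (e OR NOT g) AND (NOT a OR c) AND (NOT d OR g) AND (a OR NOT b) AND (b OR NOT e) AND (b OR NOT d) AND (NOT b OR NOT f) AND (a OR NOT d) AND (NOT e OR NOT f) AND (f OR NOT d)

Case d = false:
From the singleton clause (a), a = true.
From the singleton clause (g), g = true.
From the singleton clause (e), e = true.
From the singleton clause (c), c = true.
From the singleton clause (b), b = true.
From the singleton clause (NOT f), f = false.
Every clause now holds.
A satisfying assignment: a: true,  b: true,  c: true,  d: false,  e: true,  f: false,  g: true.

Yes, satisfiable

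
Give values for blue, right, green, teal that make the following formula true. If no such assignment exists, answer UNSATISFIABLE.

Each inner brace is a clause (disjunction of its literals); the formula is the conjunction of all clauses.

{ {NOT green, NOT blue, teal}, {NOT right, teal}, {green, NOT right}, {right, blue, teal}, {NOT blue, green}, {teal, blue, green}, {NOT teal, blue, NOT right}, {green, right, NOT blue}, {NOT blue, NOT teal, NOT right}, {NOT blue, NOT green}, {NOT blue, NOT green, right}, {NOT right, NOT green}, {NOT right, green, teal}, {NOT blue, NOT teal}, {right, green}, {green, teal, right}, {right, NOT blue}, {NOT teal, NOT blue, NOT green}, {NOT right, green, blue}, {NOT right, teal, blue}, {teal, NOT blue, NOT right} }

blue ↦ false,  right ↦ false,  green ↦ true,  teal ↦ true

Try right = false.
The clause (green) is unit, so green = true.
The clause (NOT blue) is unit, so blue = false.
The clause (teal) is unit, so teal = true.
This assignment satisfies each clause.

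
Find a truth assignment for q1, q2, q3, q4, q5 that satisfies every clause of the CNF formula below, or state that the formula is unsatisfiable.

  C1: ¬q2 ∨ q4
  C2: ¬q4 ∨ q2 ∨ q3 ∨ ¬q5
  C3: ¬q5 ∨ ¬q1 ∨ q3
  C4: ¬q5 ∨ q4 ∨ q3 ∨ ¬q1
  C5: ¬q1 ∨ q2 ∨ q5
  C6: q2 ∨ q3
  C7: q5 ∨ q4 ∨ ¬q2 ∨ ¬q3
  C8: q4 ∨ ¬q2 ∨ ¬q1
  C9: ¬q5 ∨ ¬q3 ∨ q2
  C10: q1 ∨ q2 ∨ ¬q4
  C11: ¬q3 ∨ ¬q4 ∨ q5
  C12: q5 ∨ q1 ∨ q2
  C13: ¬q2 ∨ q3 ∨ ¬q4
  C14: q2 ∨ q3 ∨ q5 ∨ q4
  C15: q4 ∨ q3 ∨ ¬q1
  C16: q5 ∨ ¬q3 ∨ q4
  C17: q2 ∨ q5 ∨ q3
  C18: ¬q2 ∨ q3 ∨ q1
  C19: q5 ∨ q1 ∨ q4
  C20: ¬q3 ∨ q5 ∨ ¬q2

q1=False, q2=True, q3=True, q4=True, q5=True

Branch on q2: set q2 = True.
(q4) alone gives q4 = True.
(q3) alone gives q3 = True.
(q5) alone gives q5 = True.
All clauses hold; q1 can take either value.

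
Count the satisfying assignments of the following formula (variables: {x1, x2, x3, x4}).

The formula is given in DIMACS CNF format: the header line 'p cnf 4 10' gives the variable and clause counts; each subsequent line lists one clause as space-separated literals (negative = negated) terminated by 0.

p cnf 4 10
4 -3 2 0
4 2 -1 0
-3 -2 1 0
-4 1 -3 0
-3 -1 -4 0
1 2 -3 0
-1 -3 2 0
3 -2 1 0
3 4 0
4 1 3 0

4

There are 2^4 = 16 truth assignments over (x1, x2, x3, x4).
Check each against the 10 clauses (columns in the order x1, x2, x3, x4):
  F F F F  ✗ fails (x3 ∨ x4)
  F F F T  ✓ satisfies all
  F F T F  ✗ fails (x4 ∨ ¬x3 ∨ x2)
  F F T T  ✗ fails (¬x4 ∨ x1 ∨ ¬x3)
  F T F F  ✗ fails (x3 ∨ ¬x2 ∨ x1)
  F T F T  ✗ fails (x3 ∨ ¬x2 ∨ x1)
  F T T F  ✗ fails (¬x3 ∨ ¬x2 ∨ x1)
  F T T T  ✗ fails (¬x3 ∨ ¬x2 ∨ x1)
  T F F F  ✗ fails (x4 ∨ x2 ∨ ¬x1)
  T F F T  ✓ satisfies all
  T F T F  ✗ fails (x4 ∨ ¬x3 ∨ x2)
  T F T T  ✗ fails (¬x3 ∨ ¬x1 ∨ ¬x4)
  T T F F  ✗ fails (x3 ∨ x4)
  T T F T  ✓ satisfies all
  T T T F  ✓ satisfies all
  T T T T  ✗ fails (¬x3 ∨ ¬x1 ∨ ¬x4)
4 of the 16 rows are models.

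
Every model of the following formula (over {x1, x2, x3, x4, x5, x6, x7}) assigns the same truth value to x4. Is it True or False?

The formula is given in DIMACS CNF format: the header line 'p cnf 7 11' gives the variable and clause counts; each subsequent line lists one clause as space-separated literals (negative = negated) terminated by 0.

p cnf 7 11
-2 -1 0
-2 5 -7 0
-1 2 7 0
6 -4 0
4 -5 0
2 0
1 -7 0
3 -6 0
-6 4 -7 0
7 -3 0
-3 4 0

False

Suppose x4 = True.
The clause (x6) is unit, so x6 = True.
The clause (x2) is unit, so x2 = True.
The clause (¬x1) is unit, so x1 = False.
The clause (¬x7) is unit, so x7 = False.
The clause (x3) is unit, so x3 = True.
Now (¬x3) is unsatisfied and unit — conflict.
So every satisfying assignment has x4 = False.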